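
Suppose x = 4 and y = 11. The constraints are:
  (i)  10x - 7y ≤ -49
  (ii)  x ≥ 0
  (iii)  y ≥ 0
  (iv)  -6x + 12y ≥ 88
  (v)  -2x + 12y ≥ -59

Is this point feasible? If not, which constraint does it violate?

Constraint (i): 10x - 7y = -37, which is not ≤ -49. All other constraints are satisfied.

not feasible — violates (i)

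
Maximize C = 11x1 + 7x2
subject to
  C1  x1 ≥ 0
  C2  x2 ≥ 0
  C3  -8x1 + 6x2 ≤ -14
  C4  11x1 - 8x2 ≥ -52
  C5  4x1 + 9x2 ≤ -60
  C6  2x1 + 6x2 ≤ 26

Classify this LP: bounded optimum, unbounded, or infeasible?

The boundaries x1 = 0 and 4x1 + 9x2 = -60 meet at (0, -20/3), but that point violates x2 ≥ 0. Every candidate vertex is excluded by some other constraint, so the feasible region is empty.

infeasible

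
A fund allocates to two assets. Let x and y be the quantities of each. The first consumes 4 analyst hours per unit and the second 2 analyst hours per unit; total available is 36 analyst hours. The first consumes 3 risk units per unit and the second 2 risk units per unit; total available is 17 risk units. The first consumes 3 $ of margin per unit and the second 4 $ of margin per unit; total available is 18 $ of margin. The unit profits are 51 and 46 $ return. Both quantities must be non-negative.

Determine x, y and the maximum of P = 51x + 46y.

Corner points and P = 51x + 46y:
  (0, 0) → P = 0
  (0, 9/2) → P = 207
  (17/3, 0) → P = 289
  (16/3, 1/2) → P = 295

At the optimal vertex, 3x + 2y = 17 and 3x + 4y = 18.
Solving simultaneously gives x = 16/3, y = 1/2.

x = 16/3, y = 1/2, maximum P = 295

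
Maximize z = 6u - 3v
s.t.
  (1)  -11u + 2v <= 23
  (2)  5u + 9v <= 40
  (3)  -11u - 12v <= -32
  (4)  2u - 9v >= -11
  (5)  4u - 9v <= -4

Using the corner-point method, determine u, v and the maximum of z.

u = 7/2, v = 2, maximum z = 15

Extreme points and z = 6u - 3v:
  (52/41, 185/123) → z = 127/41
  (80/49, 172/147) → z = 44/7
  (7/2, 2) → z = 15

At the optimal vertex, 2u - 9v = -11 and 4u - 9v = -4.
Solving simultaneously gives u = 7/2, v = 2.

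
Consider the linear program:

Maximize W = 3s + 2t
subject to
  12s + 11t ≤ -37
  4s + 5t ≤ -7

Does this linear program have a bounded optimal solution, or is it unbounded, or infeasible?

unbounded

From the feasible point (-27/4, 4), moving in the direction (11, -12) keeps every constraint satisfied while W increases without bound.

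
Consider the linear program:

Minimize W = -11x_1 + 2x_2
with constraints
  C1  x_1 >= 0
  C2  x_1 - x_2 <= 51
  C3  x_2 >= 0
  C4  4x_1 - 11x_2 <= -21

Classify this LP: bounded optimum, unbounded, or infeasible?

unbounded

From the feasible point (0, 21/11), moving in the direction (1, 1) keeps every constraint satisfied while W decreases without bound.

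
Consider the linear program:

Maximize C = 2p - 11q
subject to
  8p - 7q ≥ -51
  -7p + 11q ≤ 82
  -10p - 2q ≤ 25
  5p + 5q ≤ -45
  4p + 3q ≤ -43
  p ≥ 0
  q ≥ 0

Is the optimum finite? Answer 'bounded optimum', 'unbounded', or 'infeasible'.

infeasible

The boundaries -10p - 2q = 25 and 4p + 3q = -43 meet at (1/2, -15), but that point violates q ≥ 0. Every candidate vertex is excluded by some other constraint, so the feasible region is empty.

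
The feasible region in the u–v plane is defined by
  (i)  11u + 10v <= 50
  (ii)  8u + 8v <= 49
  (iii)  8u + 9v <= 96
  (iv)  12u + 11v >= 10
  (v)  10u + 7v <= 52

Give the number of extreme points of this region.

Of the 10 pairwise boundary intersections, those satisfying every inequality are:
  (-45/4, 139/8)
  (170/23, -72/23)
  (-327/8, 47)
  (-483/10, 268/5)
  (251/13, -262/13)

5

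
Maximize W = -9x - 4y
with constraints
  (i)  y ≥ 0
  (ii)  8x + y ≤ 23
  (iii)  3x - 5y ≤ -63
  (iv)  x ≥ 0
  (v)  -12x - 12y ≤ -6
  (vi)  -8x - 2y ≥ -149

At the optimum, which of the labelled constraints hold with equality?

Extreme points and W = -9x - 4y:
  (52/43, 573/43) → W = -2760/43
  (0, 23) → W = -92
  (0, 63/5) → W = -252/5

The maximum is at (0, 63/5). Substituting into each constraint, equality holds for (iii) and (iv); the remaining constraints have slack.

(iii) and (iv)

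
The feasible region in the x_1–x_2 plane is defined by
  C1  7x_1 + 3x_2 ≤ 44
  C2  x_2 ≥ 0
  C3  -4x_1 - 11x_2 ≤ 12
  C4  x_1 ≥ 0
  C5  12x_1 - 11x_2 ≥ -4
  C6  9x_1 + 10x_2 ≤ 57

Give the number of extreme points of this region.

The feasible vertices (each the meet of two boundaries and inside every other half-plane) are:
  (44/7, 0)
  (269/43, 3/43)
  (0, 0)
  (0, 4/11)
  (587/219, 240/73)

5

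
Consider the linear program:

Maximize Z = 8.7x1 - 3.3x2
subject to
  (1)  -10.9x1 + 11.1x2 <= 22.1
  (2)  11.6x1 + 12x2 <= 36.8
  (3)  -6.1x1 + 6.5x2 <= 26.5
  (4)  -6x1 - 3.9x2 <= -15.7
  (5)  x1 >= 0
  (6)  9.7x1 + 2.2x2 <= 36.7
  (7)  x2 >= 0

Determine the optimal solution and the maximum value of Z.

At the optimal vertex, 11.6x1 + 12x2 = 36.8 and x2 = 0.
Solving simultaneously gives x1 = 92/29, x2 = 0.

x1 = 92/29, x2 = 0, maximum Z = 138/5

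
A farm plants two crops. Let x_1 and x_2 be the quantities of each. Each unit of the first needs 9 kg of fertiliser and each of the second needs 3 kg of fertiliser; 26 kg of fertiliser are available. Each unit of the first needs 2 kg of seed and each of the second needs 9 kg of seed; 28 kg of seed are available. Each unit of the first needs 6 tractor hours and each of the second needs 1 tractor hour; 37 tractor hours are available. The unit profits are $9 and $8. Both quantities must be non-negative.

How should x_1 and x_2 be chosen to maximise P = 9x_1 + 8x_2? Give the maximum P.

Extreme points and P = 9x_1 + 8x_2:
  (0, 0) → P = 0
  (0, 28/9) → P = 224/9
  (26/9, 0) → P = 26
  (2, 8/3) → P = 118/3

The optimum lies where 9x_1 + 3x_2 = 26 and 2x_1 + 9x_2 = 28.
Solving simultaneously gives x_1 = 2, x_2 = 8/3.

x_1 = 2, x_2 = 8/3, maximum P = 118/3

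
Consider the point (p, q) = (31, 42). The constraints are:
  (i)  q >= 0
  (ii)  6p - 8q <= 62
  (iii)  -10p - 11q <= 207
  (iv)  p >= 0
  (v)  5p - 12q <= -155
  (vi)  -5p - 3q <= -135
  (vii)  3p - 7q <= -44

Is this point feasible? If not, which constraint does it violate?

feasible

(i): 42 ≥ 0 ✓
(ii): -150 ≤ 62 ✓
(iii): -772 ≤ 207 ✓
(iv): 31 ≥ 0 ✓
(v): -349 ≤ -155 ✓
(vi): -281 ≤ -135 ✓
(vii): -201 ≤ -44 ✓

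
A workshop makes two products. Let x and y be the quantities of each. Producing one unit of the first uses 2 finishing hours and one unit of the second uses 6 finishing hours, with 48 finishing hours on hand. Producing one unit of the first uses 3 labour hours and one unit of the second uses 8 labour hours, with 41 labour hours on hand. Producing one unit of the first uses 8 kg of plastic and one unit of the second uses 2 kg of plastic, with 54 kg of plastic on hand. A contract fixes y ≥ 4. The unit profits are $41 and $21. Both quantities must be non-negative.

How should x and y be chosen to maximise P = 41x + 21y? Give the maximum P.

Corner points and P = 41x + 21y:
  (0, 41/8) → P = 861/8
  (0, 4) → P = 84
  (3, 4) → P = 207

x = 3, y = 4, maximum P = 207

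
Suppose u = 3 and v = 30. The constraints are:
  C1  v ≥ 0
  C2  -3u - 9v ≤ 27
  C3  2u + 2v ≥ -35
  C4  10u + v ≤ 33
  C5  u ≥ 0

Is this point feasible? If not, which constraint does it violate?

not feasible — violates C4

Constraint C4: 10u + v = 60, which is not ≤ 33. All other constraints are satisfied.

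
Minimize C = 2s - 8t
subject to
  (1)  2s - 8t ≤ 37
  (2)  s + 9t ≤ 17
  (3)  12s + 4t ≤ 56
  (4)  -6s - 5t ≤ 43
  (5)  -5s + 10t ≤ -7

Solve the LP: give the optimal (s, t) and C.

s = 21/5, t = 7/5, minimum C = -14/5

At the optimal vertex, 12s + 4t = 56 and -5s + 10t = -7.
Solving simultaneously gives s = 21/5, t = 7/5.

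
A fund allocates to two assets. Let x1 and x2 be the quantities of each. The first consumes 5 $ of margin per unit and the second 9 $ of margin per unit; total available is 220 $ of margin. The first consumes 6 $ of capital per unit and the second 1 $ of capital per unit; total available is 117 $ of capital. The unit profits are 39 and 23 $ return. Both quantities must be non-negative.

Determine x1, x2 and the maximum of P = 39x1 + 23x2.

The binding constraints are 5x1 + 9x2 = 220 and 6x1 + x2 = 117.
Solving simultaneously gives x1 = 17, x2 = 15.

x1 = 17, x2 = 15, maximum P = 1008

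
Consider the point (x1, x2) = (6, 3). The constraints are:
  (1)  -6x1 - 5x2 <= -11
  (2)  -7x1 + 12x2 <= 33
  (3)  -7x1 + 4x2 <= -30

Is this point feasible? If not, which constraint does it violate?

feasible

(1): -51 ≤ -11 ✓
(2): -6 ≤ 33 ✓
(3): -30 ≤ -30 ✓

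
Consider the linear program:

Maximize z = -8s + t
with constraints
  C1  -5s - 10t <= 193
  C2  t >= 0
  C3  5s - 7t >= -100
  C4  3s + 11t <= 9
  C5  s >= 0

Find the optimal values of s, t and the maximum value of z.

s = 0, t = 9/11, maximum z = 9/11

Extreme points and z = -8s + t:
  (3, 0) → z = -24
  (0, 0) → z = 0
  (0, 9/11) → z = 9/11

The optimum lies where 3s + 11t = 9 and s = 0.
Solving simultaneously gives s = 0, t = 9/11.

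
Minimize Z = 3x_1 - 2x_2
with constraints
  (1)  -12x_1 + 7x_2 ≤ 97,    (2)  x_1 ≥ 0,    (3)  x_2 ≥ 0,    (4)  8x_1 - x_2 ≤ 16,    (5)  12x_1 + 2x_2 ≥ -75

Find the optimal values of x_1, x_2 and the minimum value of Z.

x_1 = 19/4, x_2 = 22, minimum Z = -119/4

Vertices and Z = 3x_1 - 2x_2:
  (0, 97/7) → Z = -194/7
  (19/4, 22) → Z = -119/4
  (0, 0) → Z = 0
  (2, 0) → Z = 6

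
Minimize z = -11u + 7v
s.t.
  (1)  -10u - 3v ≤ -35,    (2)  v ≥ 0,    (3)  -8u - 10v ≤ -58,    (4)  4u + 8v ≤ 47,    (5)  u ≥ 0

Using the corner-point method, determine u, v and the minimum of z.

u = 47/4, v = 0, minimum z = -517/4

Vertices and z = -11u + 7v:
  (44/19, 75/19) → z = 41/19
  (139/68, 165/34) → z = 781/68
  (29/4, 0) → z = -319/4
  (47/4, 0) → z = -517/4

The binding constraints are v = 0 and 4u + 8v = 47.
Solving simultaneously gives u = 47/4, v = 0.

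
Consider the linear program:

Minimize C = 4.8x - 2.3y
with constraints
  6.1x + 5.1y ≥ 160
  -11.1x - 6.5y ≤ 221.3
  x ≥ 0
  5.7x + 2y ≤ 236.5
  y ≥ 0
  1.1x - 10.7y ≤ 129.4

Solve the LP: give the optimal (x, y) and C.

Corner points and C = 4.8x - 2.3y:
  (0, 1600/51) → C = -3680/51
  (1600/61, 0) → C = 7680/61
  (0, 473/4) → C = -10879/40
  (2365/57, 0) → C = 3784/19

The binding constraints are x = 0 and 5.7x + 2y = 236.5.
Solving simultaneously gives x = 0, y = 473/4.

x = 0, y = 118.25, minimum C = -271.975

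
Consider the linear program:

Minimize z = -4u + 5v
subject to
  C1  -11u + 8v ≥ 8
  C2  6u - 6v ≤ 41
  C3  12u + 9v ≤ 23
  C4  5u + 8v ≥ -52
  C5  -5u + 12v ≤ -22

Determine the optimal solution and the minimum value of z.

Corner points and z = -4u + 5v:
  (-15/4, -133/32) → z = -185/32
  (-68/23, -141/46) → z = -7/2
  (-112/25, -37/10) → z = -29/50

u = -15/4, v = -133/32, minimum z = -185/32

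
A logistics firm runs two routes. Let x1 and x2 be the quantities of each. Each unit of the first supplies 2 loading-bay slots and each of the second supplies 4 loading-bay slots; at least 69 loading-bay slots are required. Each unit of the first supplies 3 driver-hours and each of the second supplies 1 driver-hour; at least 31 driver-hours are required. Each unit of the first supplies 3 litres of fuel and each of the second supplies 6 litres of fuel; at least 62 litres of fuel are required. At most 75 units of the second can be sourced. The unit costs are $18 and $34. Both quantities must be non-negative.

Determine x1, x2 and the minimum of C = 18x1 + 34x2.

Vertices and C = 18x1 + 34x2:
  (0, 31) → C = 1054
  (0, 75) → C = 2550
  (69/2, 0) → C = 621
  (11/2, 29/2) → C = 592
The feasible region is unbounded (it extends along (1, 0)), but C strictly increases along every unbounded feasible direction, so there is no improving ray and the minimum is attained at a vertex.

The optimum lies where 2x1 + 4x2 = 69 and 3x1 + x2 = 31.
Solving simultaneously gives x1 = 11/2, x2 = 29/2.

x1 = 11/2, x2 = 29/2, minimum C = 592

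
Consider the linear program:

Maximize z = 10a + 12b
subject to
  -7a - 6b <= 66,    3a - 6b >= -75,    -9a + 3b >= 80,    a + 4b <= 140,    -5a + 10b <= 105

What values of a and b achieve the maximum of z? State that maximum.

a = -97/15, b = 109/15, maximum z = 338/15

Feasible corners and z = 10a + 12b:
  (-226/25, -34/75) → z = -2396/25
  (-129/10, 81/20) → z = -402/5
  (-97/15, 109/15) → z = 338/15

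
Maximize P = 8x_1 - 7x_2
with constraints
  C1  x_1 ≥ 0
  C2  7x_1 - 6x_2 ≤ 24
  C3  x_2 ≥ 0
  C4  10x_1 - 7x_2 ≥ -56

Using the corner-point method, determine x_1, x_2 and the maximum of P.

The feasible region is unbounded (it extends along (7, 10), (6, 7)), but P strictly decreases along every unbounded feasible direction, so there is no improving ray and the maximum is attained at a vertex.

x_1 = 24/7, x_2 = 0, maximum P = 192/7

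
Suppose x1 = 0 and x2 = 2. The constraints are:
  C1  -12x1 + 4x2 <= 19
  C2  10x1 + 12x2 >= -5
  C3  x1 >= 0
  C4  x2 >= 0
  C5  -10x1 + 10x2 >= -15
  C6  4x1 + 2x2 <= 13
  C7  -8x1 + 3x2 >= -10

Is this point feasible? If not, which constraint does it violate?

C1: 8 ≤ 19 ✓
C2: 24 ≥ -5 ✓
C3: 0 ≥ 0 ✓
C4: 2 ≥ 0 ✓
C5: 20 ≥ -15 ✓
C6: 4 ≤ 13 ✓
C7: 6 ≥ -10 ✓

feasible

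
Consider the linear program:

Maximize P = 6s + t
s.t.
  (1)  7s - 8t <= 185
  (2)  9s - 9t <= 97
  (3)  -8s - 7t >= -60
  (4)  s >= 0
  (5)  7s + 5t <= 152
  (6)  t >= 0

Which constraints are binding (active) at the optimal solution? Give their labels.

Vertices and P = 6s + t:
  (0, 60/7) → P = 60/7
  (15/2, 0) → P = 45
  (0, 0) → P = 0

The maximum is at (15/2, 0). Substituting into each constraint, equality holds for (3) and (6); the remaining constraints have slack.

(3) and (6)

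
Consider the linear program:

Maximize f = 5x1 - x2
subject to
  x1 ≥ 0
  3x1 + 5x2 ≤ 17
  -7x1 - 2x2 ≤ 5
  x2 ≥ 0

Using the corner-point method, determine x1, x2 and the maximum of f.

x1 = 17/3, x2 = 0, maximum f = 85/3

Corner points and f = 5x1 - x2:
  (0, 17/5) → f = -17/5
  (0, 0) → f = 0
  (17/3, 0) → f = 85/3

The optimum lies where 3x1 + 5x2 = 17 and x2 = 0.
Solving simultaneously gives x1 = 17/3, x2 = 0.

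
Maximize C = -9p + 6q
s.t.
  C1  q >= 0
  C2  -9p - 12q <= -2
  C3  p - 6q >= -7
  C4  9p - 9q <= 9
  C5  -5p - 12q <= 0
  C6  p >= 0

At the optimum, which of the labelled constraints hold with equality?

Feasible corners and C = -9p + 6q:
  (2/9, 0) → C = -2
  (1, 0) → C = -9
  (0, 1/6) → C = 1
  (13/5, 8/5) → C = -69/5
  (0, 7/6) → C = 7

The maximum is at (0, 7/6). Substituting into each constraint, equality holds for C3 and C6; the remaining constraints have slack.

C3 and C6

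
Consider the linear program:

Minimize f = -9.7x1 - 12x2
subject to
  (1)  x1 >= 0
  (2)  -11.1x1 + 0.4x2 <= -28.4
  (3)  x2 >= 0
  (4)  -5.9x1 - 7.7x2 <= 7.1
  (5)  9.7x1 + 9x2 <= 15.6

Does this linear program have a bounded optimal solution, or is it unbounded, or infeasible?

The boundaries x1 = 0 and x2 = 0 meet at (0, 0), but that point violates -11.1x1 + 0.4x2 ≤ -28.4. Every candidate vertex is excluded by some other constraint, so the feasible region is empty.

infeasible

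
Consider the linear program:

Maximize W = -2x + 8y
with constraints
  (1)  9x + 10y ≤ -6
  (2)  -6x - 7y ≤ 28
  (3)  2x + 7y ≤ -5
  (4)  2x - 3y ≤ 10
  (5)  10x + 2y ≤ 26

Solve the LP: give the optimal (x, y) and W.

x = -23/4, y = 13/14, maximum W = 265/14

The binding constraints are -6x - 7y = 28 and 2x + 7y = -5.
Solving simultaneously gives x = -23/4, y = 13/14.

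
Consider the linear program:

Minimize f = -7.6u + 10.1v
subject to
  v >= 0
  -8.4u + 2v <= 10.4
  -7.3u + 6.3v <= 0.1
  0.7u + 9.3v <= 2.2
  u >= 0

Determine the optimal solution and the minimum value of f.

u = 22/7, v = 0, minimum f = -836/35

Corner points and f = -7.6u + 10.1v:
  (22/7, 0) → f = -836/35
  (0, 0) → f = 0
  (431/2410, 1613/7230) → f = 12929/14460
  (0, 1/63) → f = 101/630

The binding constraints are v = 0 and 0.7u + 9.3v = 2.2.
Solving simultaneously gives u = 22/7, v = 0.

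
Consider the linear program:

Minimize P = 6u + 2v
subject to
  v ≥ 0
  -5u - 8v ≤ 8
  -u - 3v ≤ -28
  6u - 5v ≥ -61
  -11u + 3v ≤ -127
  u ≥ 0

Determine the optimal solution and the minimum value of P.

Feasible corners and P = 6u + 2v:
  (28, 0) → P = 168
  (155/12, 181/36) → P = 788/9
  (818/37, 1433/37) → P = 7774/37
The feasible region is unbounded (it extends along (5, 6), (1, 0)), but P strictly increases along every unbounded feasible direction, so there is no improving ray and the minimum is attained at a vertex.

u = 155/12, v = 181/36, minimum P = 788/9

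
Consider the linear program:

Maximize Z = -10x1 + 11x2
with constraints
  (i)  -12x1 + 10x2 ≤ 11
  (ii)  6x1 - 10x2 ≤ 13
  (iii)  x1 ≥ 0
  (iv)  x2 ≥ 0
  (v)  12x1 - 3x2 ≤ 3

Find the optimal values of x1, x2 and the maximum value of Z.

x1 = 3/4, x2 = 2, maximum Z = 29/2

Vertices and Z = -10x1 + 11x2:
  (0, 11/10) → Z = 121/10
  (3/4, 2) → Z = 29/2
  (0, 0) → Z = 0
  (1/4, 0) → Z = -5/2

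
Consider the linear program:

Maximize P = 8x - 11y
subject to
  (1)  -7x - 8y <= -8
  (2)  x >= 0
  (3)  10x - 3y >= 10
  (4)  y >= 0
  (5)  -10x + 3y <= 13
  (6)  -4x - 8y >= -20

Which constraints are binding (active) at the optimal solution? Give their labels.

(4) and (6)

Feasible corners and P = 8x - 11y:
  (104/101, 10/101) → P = 722/101
  (8/7, 0) → P = 64/7
  (35/23, 40/23) → P = -160/23
  (5, 0) → P = 40

The maximum is at (5, 0). Substituting into each constraint, equality holds for (4) and (6); the remaining constraints have slack.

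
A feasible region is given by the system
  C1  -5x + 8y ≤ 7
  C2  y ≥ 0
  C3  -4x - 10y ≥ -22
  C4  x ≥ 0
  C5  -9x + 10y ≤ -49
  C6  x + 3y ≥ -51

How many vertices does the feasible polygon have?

Of the 15 pairwise boundary intersections, those satisfying every inequality are:
  (11/2, 0)
  (49/9, 0)
  (71/13, 1/65)

3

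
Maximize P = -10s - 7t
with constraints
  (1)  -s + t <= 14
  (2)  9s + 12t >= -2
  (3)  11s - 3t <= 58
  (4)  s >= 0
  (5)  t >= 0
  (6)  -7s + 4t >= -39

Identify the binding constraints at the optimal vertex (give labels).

(4) and (5)

Feasible corners and P = -10s - 7t:
  (25/2, 53/2) → P = -621/2
  (0, 14) → P = -98
  (58/11, 0) → P = -580/11
  (0, 0) → P = 0

The maximum is at (0, 0). Substituting into each constraint, equality holds for (4) and (5); the remaining constraints have slack.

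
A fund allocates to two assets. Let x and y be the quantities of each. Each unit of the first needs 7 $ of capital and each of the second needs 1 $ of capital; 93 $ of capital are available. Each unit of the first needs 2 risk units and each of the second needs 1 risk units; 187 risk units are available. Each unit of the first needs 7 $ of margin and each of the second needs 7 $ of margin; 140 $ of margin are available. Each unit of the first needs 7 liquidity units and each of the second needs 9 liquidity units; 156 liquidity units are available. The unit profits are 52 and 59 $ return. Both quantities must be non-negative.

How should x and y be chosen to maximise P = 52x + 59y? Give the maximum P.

x = 12, y = 8, maximum P = 1096

Extreme points and P = 52x + 59y:
  (0, 0) → P = 0
  (0, 52/3) → P = 3068/3
  (93/7, 0) → P = 4836/7
  (73/6, 47/6) → P = 6569/6
  (12, 8) → P = 1096

At the optimal vertex, 7x + 7y = 140 and 7x + 9y = 156.
Solving simultaneously gives x = 12, y = 8.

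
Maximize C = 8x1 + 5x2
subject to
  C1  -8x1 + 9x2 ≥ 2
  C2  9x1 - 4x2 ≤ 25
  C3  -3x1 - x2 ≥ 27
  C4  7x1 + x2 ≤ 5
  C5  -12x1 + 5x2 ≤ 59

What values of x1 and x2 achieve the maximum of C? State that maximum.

x1 = -194/27, x2 = -49/9, maximum C = -2287/27

Vertices and C = 8x1 + 5x2:
  (-7, -6) → C = -86
  (-521/68, -112/17) → C = -1602/17
  (-194/27, -49/9) → C = -2287/27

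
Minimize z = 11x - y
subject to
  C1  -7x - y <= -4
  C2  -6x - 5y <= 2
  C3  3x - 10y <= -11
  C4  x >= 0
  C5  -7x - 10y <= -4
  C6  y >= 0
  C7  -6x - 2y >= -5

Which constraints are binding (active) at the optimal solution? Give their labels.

C1 and C7

Vertices and z = 11x - y:
  (29/73, 89/73) → z = 230/73
  (3/8, 11/8) → z = 11/4
  (14/33, 27/22) → z = 227/66

The minimum is at (3/8, 11/8). Substituting into each constraint, equality holds for C1 and C7; the remaining constraints have slack.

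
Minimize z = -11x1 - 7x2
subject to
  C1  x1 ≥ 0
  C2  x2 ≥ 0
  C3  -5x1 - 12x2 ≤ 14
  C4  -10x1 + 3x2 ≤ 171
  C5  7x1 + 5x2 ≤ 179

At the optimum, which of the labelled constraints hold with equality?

C2 and C5

Feasible corners and z = -11x1 - 7x2:
  (0, 0) → z = 0
  (0, 179/5) → z = -1253/5
  (179/7, 0) → z = -1969/7

The minimum is at (179/7, 0). Substituting into each constraint, equality holds for C2 and C5; the remaining constraints have slack.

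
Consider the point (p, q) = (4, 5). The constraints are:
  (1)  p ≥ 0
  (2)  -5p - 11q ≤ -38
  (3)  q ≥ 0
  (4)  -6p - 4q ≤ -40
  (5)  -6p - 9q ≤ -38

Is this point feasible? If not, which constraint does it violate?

(1): 4 ≥ 0 ✓
(2): -75 ≤ -38 ✓
(3): 5 ≥ 0 ✓
(4): -44 ≤ -40 ✓
(5): -69 ≤ -38 ✓

feasible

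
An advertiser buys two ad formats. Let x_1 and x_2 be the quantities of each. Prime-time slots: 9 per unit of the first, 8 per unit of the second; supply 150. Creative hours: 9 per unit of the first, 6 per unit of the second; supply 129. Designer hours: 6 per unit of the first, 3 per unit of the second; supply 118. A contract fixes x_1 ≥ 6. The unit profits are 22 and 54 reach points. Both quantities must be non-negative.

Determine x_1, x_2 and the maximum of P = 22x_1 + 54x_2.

x_1 = 6, x_2 = 12, maximum P = 780

Feasible corners and P = 22x_1 + 54x_2:
  (43/3, 0) → P = 946/3
  (6, 0) → P = 132
  (22/3, 21/2) → P = 2185/3
  (6, 12) → P = 780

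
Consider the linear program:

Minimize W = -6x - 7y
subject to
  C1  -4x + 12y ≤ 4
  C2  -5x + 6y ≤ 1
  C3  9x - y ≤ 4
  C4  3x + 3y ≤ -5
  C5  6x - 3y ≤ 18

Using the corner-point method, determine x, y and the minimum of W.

Corner points and W = -6x - 7y:
  (-1, -2/3) → W = 32/3
  (7/30, -19/10) → W = 119/10
  (-2/7, -46/7) → W = 334/7
The feasible region is unbounded (it extends along (-6, -5), (-1, -2)), but W strictly increases along every unbounded feasible direction, so there is no improving ray and the minimum is attained at a vertex.

The binding constraints are -5x + 6y = 1 and 3x + 3y = -5.
Solving simultaneously gives x = -1, y = -2/3.

x = -1, y = -2/3, minimum W = 32/3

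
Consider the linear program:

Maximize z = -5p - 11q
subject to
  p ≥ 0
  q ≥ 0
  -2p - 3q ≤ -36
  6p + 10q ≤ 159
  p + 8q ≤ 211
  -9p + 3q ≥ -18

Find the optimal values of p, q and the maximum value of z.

p = 54/11, q = 96/11, maximum z = -1326/11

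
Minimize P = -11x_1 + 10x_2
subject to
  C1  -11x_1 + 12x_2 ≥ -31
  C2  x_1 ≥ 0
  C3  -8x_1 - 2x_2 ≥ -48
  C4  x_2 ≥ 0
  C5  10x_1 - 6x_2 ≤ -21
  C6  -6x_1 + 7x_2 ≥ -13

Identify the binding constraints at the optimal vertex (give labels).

Extreme points and P = -11x_1 + 10x_2:
  (0, 24) → P = 240
  (0, 7/2) → P = 35
  (123/34, 162/17) → P = 111/2

The minimum is at (0, 7/2). Substituting into each constraint, equality holds for C2 and C5; the remaining constraints have slack.

C2 and C5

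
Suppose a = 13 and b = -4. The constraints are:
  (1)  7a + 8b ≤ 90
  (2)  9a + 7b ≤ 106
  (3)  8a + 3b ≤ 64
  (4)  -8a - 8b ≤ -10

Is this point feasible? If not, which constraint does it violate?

not feasible — violates (3)

Constraint (3): 8a + 3b = 92, which is not ≤ 64. All other constraints are satisfied.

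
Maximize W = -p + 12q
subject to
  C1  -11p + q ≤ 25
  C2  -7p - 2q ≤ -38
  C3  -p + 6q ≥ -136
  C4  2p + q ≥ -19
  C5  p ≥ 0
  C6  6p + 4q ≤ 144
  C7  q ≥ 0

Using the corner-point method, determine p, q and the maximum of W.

p = 22/25, q = 867/25, maximum W = 10382/25

Vertices and W = -p + 12q:
  (0, 25) → W = 300
  (22/25, 867/25) → W = 10382/25
  (0, 19) → W = 228
  (38/7, 0) → W = -38/7
  (24, 0) → W = -24

At the optimal vertex, -11p + q = 25 and 6p + 4q = 144.
Solving simultaneously gives p = 22/25, q = 867/25.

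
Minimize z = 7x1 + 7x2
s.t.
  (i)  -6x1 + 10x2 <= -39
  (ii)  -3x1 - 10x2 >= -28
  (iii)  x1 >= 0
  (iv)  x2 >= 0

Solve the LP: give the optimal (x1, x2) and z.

x1 = 13/2, x2 = 0, minimum z = 91/2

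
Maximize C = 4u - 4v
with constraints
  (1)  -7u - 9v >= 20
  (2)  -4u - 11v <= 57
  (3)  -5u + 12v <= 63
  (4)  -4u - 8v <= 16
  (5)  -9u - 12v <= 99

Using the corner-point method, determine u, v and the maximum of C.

u = -4/5, v = -8/5, maximum C = 16/5

Extreme points and C = 4u - 4v:
  (-269/43, 341/129) → C = -4592/129
  (-4/5, -8/5) → C = 16/5
  (-87/11, 43/22) → C = -434/11

At the optimal vertex, -7u - 9v = 20 and -4u - 8v = 16.
Solving simultaneously gives u = -4/5, v = -8/5.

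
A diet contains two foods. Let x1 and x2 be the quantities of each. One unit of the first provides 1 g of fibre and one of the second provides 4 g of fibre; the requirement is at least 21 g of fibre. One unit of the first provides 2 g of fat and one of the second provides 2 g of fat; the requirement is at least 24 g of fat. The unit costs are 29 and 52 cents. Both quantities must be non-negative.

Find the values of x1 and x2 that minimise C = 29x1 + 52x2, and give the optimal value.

x1 = 9, x2 = 3, minimum C = 417

Corner points and C = 29x1 + 52x2:
  (0, 12) → C = 624
  (21, 0) → C = 609
  (9, 3) → C = 417
The feasible region is unbounded (it extends along (0, 1), (1, 0)), but C strictly increases along every unbounded feasible direction, so there is no improving ray and the minimum is attained at a vertex.

At the optimal vertex, x1 + 4x2 = 21 and 2x1 + 2x2 = 24.
Solving simultaneously gives x1 = 9, x2 = 3.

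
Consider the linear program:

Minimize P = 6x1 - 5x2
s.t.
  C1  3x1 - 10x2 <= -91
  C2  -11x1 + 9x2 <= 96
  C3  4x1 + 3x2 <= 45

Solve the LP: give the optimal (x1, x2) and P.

x1 = 39/23, x2 = 293/23, minimum P = -1231/23

Corner points and P = 6x1 - 5x2:
  (-141/83, 713/83) → P = -4411/83
  (177/49, 499/49) → P = -1433/49
  (39/23, 293/23) → P = -1231/23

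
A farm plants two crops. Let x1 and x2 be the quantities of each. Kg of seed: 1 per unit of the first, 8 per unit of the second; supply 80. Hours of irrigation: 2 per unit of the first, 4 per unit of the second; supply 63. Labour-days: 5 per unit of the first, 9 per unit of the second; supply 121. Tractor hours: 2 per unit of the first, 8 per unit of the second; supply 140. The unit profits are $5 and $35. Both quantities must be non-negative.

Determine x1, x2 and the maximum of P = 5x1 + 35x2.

Vertices and P = 5x1 + 35x2:
  (0, 0) → P = 0
  (0, 10) → P = 350
  (121/5, 0) → P = 121
  (8, 9) → P = 355

x1 = 8, x2 = 9, maximum P = 355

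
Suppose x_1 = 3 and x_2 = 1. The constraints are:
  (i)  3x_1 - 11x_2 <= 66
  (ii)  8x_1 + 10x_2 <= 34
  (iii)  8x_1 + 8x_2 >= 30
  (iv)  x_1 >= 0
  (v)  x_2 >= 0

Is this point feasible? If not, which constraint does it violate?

feasible

(i): -2 ≤ 66 ✓
(ii): 34 ≤ 34 ✓
(iii): 32 ≥ 30 ✓
(iv): 3 ≥ 0 ✓
(v): 1 ≥ 0 ✓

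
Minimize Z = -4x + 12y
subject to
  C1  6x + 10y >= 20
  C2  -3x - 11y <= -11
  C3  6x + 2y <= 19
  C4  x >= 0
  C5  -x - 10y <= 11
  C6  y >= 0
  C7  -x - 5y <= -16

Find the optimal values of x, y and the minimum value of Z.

x = 9/4, y = 11/4, minimum Z = 24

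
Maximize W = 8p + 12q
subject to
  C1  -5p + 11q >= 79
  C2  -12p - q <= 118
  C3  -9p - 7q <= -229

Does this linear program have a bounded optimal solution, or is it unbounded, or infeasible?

unbounded

From the feasible point (983/67, 928/67), moving in the direction (11, 5) keeps every constraint satisfied while W increases without bound.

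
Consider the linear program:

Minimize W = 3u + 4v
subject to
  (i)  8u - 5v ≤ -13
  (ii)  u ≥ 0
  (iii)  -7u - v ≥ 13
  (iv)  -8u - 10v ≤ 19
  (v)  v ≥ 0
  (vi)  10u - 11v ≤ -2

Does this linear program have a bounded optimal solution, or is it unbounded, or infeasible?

The boundaries 8u - 5v = -13 and u = 0 meet at (0, 13/5), but that point violates -7u - v ≥ 13. Every candidate vertex is excluded by some other constraint, so the feasible region is empty.

infeasible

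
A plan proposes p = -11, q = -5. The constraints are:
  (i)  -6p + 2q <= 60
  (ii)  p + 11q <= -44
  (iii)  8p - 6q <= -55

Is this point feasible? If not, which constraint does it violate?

(i): 56 ≤ 60 ✓
(ii): -66 ≤ -44 ✓
(iii): -58 ≤ -55 ✓

feasible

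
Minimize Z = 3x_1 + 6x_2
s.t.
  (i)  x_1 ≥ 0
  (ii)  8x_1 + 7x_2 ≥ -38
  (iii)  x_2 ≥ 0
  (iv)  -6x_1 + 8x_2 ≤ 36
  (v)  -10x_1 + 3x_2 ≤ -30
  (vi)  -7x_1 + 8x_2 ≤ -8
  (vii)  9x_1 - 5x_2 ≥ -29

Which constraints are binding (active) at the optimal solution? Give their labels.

Corner points and Z = 3x_1 + 6x_2:
  (3, 0) → Z = 9
  (44, 75/2) → Z = 357
  (216/59, 130/59) → Z = 1428/59
The feasible region is unbounded (it extends along (4, 3), (1, 0)), but Z strictly increases along every unbounded feasible direction, so there is no improving ray and the minimum is attained at a vertex.

The minimum is at (3, 0). Substituting into each constraint, equality holds for (iii) and (v); the remaining constraints have slack.

(iii) and (v)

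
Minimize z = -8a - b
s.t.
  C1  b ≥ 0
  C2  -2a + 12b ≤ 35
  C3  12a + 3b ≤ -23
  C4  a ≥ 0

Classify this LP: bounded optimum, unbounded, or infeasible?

The boundaries b = 0 and -2a + 12b = 35 meet at (-35/2, 0), but that point violates a ≥ 0. Every candidate vertex is excluded by some other constraint, so the feasible region is empty.

infeasible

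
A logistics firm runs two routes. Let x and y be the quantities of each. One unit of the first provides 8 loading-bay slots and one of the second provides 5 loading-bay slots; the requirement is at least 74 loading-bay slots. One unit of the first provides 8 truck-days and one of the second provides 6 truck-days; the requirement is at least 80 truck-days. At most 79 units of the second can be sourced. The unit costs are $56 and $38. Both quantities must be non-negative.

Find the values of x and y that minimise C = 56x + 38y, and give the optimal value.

x = 11/2, y = 6, minimum C = 536

Corner points and C = 56x + 38y:
  (0, 74/5) → C = 2812/5
  (0, 79) → C = 3002
  (10, 0) → C = 560
  (11/2, 6) → C = 536
The feasible region is unbounded (it extends along (1, 0)), but C strictly increases along every unbounded feasible direction, so there is no improving ray and the minimum is attained at a vertex.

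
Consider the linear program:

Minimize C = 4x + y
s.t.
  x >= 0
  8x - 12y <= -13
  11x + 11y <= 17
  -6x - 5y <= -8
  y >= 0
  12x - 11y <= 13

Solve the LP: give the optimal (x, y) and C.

Feasible corners and C = 4x + y:
  (61/220, 279/220) → C = 523/220
  (31/112, 71/56) → C = 19/8
  (3/11, 14/11) → C = 26/11

x = 3/11, y = 14/11, minimum C = 26/11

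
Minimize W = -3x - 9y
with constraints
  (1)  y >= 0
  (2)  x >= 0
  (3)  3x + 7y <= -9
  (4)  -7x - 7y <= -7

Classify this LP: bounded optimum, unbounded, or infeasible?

infeasible

The boundaries y = 0 and -7x - 7y = -7 meet at (1, 0), but that point violates 3x + 7y ≤ -9. Every candidate vertex is excluded by some other constraint, so the feasible region is empty.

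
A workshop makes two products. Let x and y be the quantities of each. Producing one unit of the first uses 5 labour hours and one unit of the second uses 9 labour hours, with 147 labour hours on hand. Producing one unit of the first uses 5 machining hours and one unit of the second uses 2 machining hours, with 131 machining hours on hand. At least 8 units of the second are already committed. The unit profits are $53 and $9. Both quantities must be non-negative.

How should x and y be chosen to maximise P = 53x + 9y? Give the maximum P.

x = 15, y = 8, maximum P = 867

Feasible corners and P = 53x + 9y:
  (0, 49/3) → P = 147
  (0, 8) → P = 72
  (15, 8) → P = 867

At the optimal vertex, 5x + 9y = 147 and y = 8.
Solving simultaneously gives x = 15, y = 8.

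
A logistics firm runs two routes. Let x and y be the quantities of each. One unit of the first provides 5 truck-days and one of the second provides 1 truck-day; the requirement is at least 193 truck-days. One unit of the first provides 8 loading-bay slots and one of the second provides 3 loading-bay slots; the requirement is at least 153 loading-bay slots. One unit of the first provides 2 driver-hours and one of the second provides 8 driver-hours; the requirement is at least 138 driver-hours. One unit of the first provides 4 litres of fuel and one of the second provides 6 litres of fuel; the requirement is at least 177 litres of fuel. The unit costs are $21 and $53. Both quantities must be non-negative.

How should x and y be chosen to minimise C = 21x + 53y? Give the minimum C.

x = 37, y = 8, minimum C = 1201

Corner points and C = 21x + 53y:
  (0, 193) → C = 10229
  (69, 0) → C = 1449
  (37, 8) → C = 1201
The feasible region is unbounded (it extends along (0, 1), (1, 0)), but C strictly increases along every unbounded feasible direction, so there is no improving ray and the minimum is attained at a vertex.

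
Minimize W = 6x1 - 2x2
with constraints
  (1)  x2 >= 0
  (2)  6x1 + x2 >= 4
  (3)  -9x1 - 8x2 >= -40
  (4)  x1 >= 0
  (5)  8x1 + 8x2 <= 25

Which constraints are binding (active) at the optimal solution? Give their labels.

Vertices and W = 6x1 - 2x2:
  (2/3, 0) → W = 4
  (25/8, 0) → W = 75/4
  (7/40, 59/20) → W = -97/20

The minimum is at (7/40, 59/20). Substituting into each constraint, equality holds for (2) and (5); the remaining constraints have slack.

(2) and (5)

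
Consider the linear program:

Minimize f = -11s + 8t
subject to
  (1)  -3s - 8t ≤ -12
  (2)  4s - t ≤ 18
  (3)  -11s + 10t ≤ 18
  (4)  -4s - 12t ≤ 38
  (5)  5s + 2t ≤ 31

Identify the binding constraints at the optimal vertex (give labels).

(1) and (2)

Vertices and f = -11s + 8t:
  (156/35, -6/35) → f = -252/5
  (-12/59, 93/59) → f = 876/59
  (67/13, 34/13) → f = -465/13
  (137/36, 431/72) → f = 217/36

The minimum is at (156/35, -6/35). Substituting into each constraint, equality holds for (1) and (2); the remaining constraints have slack.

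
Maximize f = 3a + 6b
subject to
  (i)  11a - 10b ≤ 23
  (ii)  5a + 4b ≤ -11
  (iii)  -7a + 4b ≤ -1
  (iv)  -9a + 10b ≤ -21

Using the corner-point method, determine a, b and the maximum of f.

Extreme points and f = 3a + 6b:
  (-9/47, -118/47) → f = -735/47
  (-41/13, -75/13) → f = -573/13
  (-13/43, -102/43) → f = -651/43
  (-37/17, -69/17) → f = -525/17

At the optimal vertex, 5a + 4b = -11 and -9a + 10b = -21.
Solving simultaneously gives a = -13/43, b = -102/43.

a = -13/43, b = -102/43, maximum f = -651/43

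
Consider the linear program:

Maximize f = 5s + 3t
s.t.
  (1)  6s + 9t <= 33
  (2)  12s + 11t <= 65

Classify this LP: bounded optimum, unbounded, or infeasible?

From the feasible point (37/7, 1/7), moving in the direction (11, -12) keeps every constraint satisfied while f increases without bound.

unbounded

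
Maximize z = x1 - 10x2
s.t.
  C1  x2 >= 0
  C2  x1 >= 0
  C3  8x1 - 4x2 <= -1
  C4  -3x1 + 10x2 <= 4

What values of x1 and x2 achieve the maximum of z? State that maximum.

Feasible corners and z = x1 - 10x2:
  (0, 1/4) → z = -5/2
  (0, 2/5) → z = -4
  (3/34, 29/68) → z = -71/17

x1 = 0, x2 = 1/4, maximum z = -5/2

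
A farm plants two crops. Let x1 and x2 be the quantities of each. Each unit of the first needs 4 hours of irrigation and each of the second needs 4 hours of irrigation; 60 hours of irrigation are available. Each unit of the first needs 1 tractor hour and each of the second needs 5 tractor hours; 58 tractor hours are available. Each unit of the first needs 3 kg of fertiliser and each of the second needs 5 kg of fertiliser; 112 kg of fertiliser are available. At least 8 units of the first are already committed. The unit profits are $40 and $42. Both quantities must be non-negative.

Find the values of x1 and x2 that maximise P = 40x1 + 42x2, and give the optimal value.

x1 = 8, x2 = 7, maximum P = 614

Feasible corners and P = 40x1 + 42x2:
  (15, 0) → P = 600
  (8, 0) → P = 320
  (8, 7) → P = 614

At the optimal vertex, 4x1 + 4x2 = 60 and x1 = 8.
Solving simultaneously gives x1 = 8, x2 = 7.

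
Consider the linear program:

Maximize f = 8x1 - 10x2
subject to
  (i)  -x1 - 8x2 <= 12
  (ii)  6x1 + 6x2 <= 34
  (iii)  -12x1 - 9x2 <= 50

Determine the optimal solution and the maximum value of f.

Feasible corners and f = 8x1 - 10x2:
  (172/21, -53/21) → f = 1906/21
  (-292/87, -94/87) → f = -1396/87
  (-101/3, 118/3) → f = -1988/3

The optimum lies where -x1 - 8x2 = 12 and 6x1 + 6x2 = 34.
Solving simultaneously gives x1 = 172/21, x2 = -53/21.

x1 = 172/21, x2 = -53/21, maximum f = 1906/21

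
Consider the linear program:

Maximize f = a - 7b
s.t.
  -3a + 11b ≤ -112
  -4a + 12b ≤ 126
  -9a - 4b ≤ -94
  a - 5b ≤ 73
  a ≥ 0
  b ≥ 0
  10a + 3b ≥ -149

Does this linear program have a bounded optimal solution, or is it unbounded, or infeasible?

bounded optimum

Corner points and f = a - 7b:
  (112/3, 0) → f = 112/3
  (73, 0) → f = 73
The feasible region has finitely many vertices and no improving ray; the maximum is 73 at (73, 0).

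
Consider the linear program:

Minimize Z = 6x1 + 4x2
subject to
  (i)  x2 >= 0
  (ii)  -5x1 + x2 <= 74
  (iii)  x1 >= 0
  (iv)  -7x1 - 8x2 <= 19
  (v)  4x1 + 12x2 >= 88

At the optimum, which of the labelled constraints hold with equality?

Extreme points and Z = 6x1 + 4x2:
  (22, 0) → Z = 132
  (0, 74) → Z = 296
  (0, 22/3) → Z = 88/3
The feasible region is unbounded (it extends along (1, 5), (1, 0)), but Z strictly increases along every unbounded feasible direction, so there is no improving ray and the minimum is attained at a vertex.

The minimum is at (0, 22/3). Substituting into each constraint, equality holds for (iii) and (v); the remaining constraints have slack.

(iii) and (v)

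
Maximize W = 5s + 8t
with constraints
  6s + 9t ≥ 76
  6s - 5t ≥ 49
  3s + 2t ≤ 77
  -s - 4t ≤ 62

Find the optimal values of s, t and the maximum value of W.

s = 161/9, t = 35/3, maximum W = 1645/9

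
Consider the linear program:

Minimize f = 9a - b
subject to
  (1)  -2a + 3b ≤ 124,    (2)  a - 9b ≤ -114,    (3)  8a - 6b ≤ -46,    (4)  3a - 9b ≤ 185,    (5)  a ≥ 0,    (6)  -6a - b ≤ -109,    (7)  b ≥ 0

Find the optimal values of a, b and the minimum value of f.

Extreme points and f = 9a - b:
  (101/2, 75) → f = 759/2
  (203/20, 481/10) → f = 173/4
  (152/11, 287/11) → f = 1081/11

The optimum lies where -2a + 3b = 124 and -6a - b = -109.
Solving simultaneously gives a = 203/20, b = 481/10.

a = 203/20, b = 481/10, minimum f = 173/4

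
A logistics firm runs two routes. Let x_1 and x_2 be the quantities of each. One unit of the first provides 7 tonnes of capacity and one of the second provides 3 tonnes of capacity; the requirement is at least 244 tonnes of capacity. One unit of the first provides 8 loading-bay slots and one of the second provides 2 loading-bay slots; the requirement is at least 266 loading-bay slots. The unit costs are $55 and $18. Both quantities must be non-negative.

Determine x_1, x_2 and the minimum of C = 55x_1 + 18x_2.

x_1 = 31, x_2 = 9, minimum C = 1867

Feasible corners and C = 55x_1 + 18x_2:
  (0, 133) → C = 2394
  (244/7, 0) → C = 13420/7
  (31, 9) → C = 1867
The feasible region is unbounded (it extends along (0, 1), (1, 0)), but C strictly increases along every unbounded feasible direction, so there is no improving ray and the minimum is attained at a vertex.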